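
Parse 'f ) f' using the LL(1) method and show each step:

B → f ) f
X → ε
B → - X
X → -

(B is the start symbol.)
LL(1) parsing maintains a stack (initially the start symbol over $) and the input. At each step: if the stack top is a terminal, match it against the current input token; if it is a non-terminal N, replace it with the RHS of M[N, lookahead] (the unique production whose predict set contains the lookahead).

Stack is shown with the top on the left.

Stack    Input    Action
------------------------
B $      f ) f $  output B → f ) f
f ) f $  f ) f $  match 'f'
) f $    ) f $    match ')'
f $      f $      match 'f'
$        $        accept

The string is accepted.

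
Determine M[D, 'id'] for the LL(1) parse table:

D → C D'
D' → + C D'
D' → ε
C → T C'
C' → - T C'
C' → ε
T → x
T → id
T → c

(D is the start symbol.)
To find M[D, 'id'], we find productions for D where 'id' is in the predict set (PREDICT(N → α) = (FIRST(α) \ {ε}) ∪ (FOLLOW(N) if α ⇒* ε)).

Relevant sets:
  FIRST(C) = { 'c', 'id', 'x' }

D → C D': PREDICT = { 'c', 'id', 'x' }
  'id' is in predict set, so this production goes in M[D, 'id']

M[D, 'id'] = D → C D'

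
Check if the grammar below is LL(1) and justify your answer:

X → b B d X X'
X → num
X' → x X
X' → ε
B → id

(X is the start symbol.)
A grammar is LL(1) if for each non-terminal N with multiple productions, the predict sets of those productions are pairwise disjoint, where PREDICT(N → α) = (FIRST(α) \ {ε}) ∪ (FOLLOW(N) if α ⇒* ε).

Relevant sets:
  FOLLOW(X') = { $, 'x' }

For X:
  PREDICT(X → b B d X X') = { 'b' }
  PREDICT(X → num) = { 'num' }
For X':
  PREDICT(X' → x X) = { 'x' }
  PREDICT(X' → ε) = { $, 'x' }
B has a single production, so nothing to check there.

Conflict found: Predict set conflict for X': { 'x' }
The grammar is NOT LL(1).

Answer: No. Predict set conflict for X': { 'x' }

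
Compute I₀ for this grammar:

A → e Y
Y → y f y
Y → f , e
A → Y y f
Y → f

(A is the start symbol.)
First, augment the grammar with A' → A
I₀ = CLOSURE({ [A' → . A] }):
  [A' → . A] has the dot before A: add [A → . e Y], [A → . Y y f]
  [A → . Y y f] has the dot before Y: add [Y → . y f y], [Y → . f , e], [Y → . f]
No further items can be added.

I₀ = { [A → . Y y f], [A → . e Y], [A' → . A], [Y → . f , e], [Y → . f], [Y → . y f y] }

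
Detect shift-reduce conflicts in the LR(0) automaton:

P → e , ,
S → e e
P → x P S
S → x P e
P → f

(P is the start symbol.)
A shift-reduce conflict occurs when an LR(0) state has both:
  - a complete (reduce) item [A → α .] (dot at the end), and
  - a shift item [B → β . c γ] (dot before a terminal).

Augment with P' → P and build the canonical LR(0) collection (I0 = CLOSURE({[P' → . P]}), then GOTO on every symbol after a dot until no new states appear). It has 14 states:
  I0: { [P → . e , ,], [P → . f], [P → . x P S], [P' → . P] }  — shift
  I1: { [P' → P .] }  — accept
  I2: { [P → e . , ,] }  — shift
  I3: { [P → f .] }  — reduce
  I4: { [P → . e , ,], [P → . f], [P → . x P S], [P → x . P S] }  — shift
  I5: { [P → x P . S], [S → . e e], [S → . x P e] }  — shift
  I6: { [P → x P S .] }  — reduce
  I7: { [S → e . e] }  — shift
  I8: { [P → . e , ,], [P → . f], [P → . x P S], [S → x . P e] }  — shift
  I9: { [S → x P . e] }  — shift
  I10: { [S → x P e .] }  — reduce
  I11: { [S → e e .] }  — reduce
  I12: { [P → e , . ,] }  — shift
  I13: { [P → e , , .] }  — reduce

No state contains both a complete item and a shift item.

Answer: No shift-reduce conflicts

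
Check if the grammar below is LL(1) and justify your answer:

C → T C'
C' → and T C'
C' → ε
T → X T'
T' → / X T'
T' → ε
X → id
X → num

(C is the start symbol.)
Yes, the grammar is LL(1).

A grammar is LL(1) if for each non-terminal N with multiple productions, the predict sets of those productions are pairwise disjoint, where PREDICT(N → α) = (FIRST(α) \ {ε}) ∪ (FOLLOW(N) if α ⇒* ε).

Relevant sets:
  FOLLOW(C') = { $ }
  FOLLOW(T') = { $, 'and' }

For C':
  PREDICT(C' → and T C') = { 'and' }
  PREDICT(C' → ε) = { $ }
For T':
  PREDICT(T' → '/' X T') = { '/' }
  PREDICT(T' → ε) = { $, 'and' }
For X:
  PREDICT(X → id) = { 'id' }
  PREDICT(X → num) = { 'num' }
C, T have a single production, so nothing to check there.

All predict sets are disjoint. The grammar IS LL(1).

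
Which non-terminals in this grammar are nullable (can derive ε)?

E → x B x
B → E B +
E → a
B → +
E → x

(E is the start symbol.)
A non-terminal is nullable if it can derive ε (the empty string): either it has an ε-production, or it has a production whose right-hand side consists entirely of nullable non-terminals.

There are no ε-productions, so no non-terminal can derive ε.
No non-terminals are nullable.

Answer: None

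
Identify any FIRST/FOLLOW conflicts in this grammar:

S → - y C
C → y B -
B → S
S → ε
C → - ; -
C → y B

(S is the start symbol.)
A FIRST/FOLLOW conflict occurs when a non-terminal N has a nullable alternative N → β (β ⇒* ε) and another alternative N → α with FIRST(α) ∩ FOLLOW(N) ≠ ∅: on such a lookahead the parser cannot decide between expanding α and letting N vanish via β.

Nullable non-terminals: B, S.
B has a nullable alternative but only one production, so nothing to check.

S: nullable alternative(s) S → ε; FOLLOW(S) = { $, '-' }
  S → - y C: FIRST \ {ε} = { '-' } — overlaps FOLLOW(S) on { '-' }: CONFLICT
  S → ε: FIRST \ {ε} = { } — this is the only nullable alternative, skip

C has no nullable alternative, so no FIRST/FOLLOW check is needed there.

So the grammar has 1 FIRST/FOLLOW conflict (marked CONFLICT above).

Answer: Yes. S → '-' y C with FOLLOW(S) on { '-' }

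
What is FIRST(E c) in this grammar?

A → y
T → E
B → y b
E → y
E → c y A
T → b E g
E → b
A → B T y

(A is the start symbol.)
FIRST sets of the non-terminals involved (from the grammar, by fixed-point iteration):
  FIRST(E) = { 'b', 'c', 'y' }

To compute FIRST(E c), process the symbols left to right:
Symbol E is a non-terminal. Add FIRST(E) \ {ε} = { 'b', 'c', 'y' }
E is not nullable (ε ∉ FIRST(E)), so stop here.
FIRST(E c) = { 'b', 'c', 'y' }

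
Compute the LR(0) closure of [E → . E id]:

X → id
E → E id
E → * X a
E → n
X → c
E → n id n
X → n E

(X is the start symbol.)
To compute CLOSURE, for each item [A → α.Bβ] where B is a non-terminal, add [B → .γ] for all productions B → γ; repeat for the newly added items until nothing changes.

Start with: [E → . E id]
  [E → . E id] has the dot before E: add [E → . * X a], [E → . n], [E → . n id n]
No further items can be added.

CLOSURE = { [E → . * X a], [E → . E id], [E → . n id n], [E → . n] }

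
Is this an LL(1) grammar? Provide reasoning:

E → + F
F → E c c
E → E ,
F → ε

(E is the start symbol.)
Relevant sets:
  FIRST(E) = { '+' }
  FOLLOW(F) = { $, ',', 'c' }

For E:
  PREDICT(E → '+' F) = { '+' }
  PREDICT(E → E ',') = { '+' }
For F:
  PREDICT(F → E c c) = { '+' }
  PREDICT(F → ε) = { $, ',', 'c' }

Conflict found: Predict set conflict for E: { '+' }
The grammar is NOT LL(1).

Answer: No. Predict set conflict for E: { '+' }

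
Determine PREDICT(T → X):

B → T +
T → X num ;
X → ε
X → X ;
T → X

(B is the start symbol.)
PREDICT(T → X) = (FIRST(RHS) \ {ε}) ∪ (FOLLOW(T) if ε ∈ FIRST(RHS), i.e. RHS ⇒* ε)
FIRST(X) = { ';', ε }
FIRST(X) = { ';', ε }
ε ∈ FIRST(X) (the right-hand side is nullable), so add FOLLOW(T) = { '+' }
PREDICT(T → X) = { '+', ';' }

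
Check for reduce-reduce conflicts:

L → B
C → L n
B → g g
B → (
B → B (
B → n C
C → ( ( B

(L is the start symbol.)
No reduce-reduce conflicts

A reduce-reduce conflict occurs when an LR(0) state has two complete items [A → α .] and [B → β .] — both call for a reduction, and with no lookahead the parser cannot choose between them.

Augment with L' → L and build the canonical LR(0) collection (I0 = CLOSURE({[L' → . L]}), then GOTO on every symbol after a dot until no new states appear). It has 14 states:
  I0: { [B → . (], [B → . B (], [B → . g g], [B → . n C], [L → . B], [L' → . L] }  — shift
  I1: { [B → ( .] }  — reduce
  I2: { [B → B . (], [L → B .] }  — shift, reduce
  I3: { [L' → L .] }  — accept
  I4: { [B → g . g] }  — shift
  I5: { [B → . (], [B → . B (], [B → . g g], [B → . n C], [B → n . C], [C → . ( ( B], [C → . L n], [L → . B] }  — shift
  I6: { [B → ( .], [C → ( . ( B] }  — shift, reduce
  I7: { [B → n C .] }  — reduce
  I8: { [C → L . n] }  — shift
  I9: { [C → L n .] }  — reduce
  I10: { [B → . (], [B → . B (], [B → . g g], [B → . n C], [C → ( ( . B] }  — shift
  I11: { [B → B . (], [C → ( ( B .] }  — shift, reduce
  I12: { [B → B ( .] }  — reduce
  I13: { [B → g g .] }  — reduce

No state contains more than one complete item.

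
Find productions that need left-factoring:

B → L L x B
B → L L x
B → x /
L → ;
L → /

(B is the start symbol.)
Yes, B has productions with common prefix 'L L x'

Left-factoring is needed when two productions for the same non-terminal
share a common prefix on the right-hand side.

Productions for B:
  B → L L x B
  B → L L x
  B → x /
Productions for L:
  L → ;
  L → /

Found common prefix 'L L x' in productions for B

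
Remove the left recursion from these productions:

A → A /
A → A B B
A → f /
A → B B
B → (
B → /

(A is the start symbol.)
A is directly left-recursive. The standard transformation for
  A → A α₁ | ... | A α_m | β₁ | ... | β_n
is
  A  → β₁ A' | ... | β_n A'
  A' → α₁ A' | ... | α_m A' | ε

A → f / becomes A → f / A'
A → B B becomes A → B B A'
A → A / becomes A' → / A'
A → A B B becomes A' → B B A'
Add A' → ε

Productions for other non-terminals are unchanged:
  B → (
  B → /

Resulting grammar:
A → f / A'
A → B B A'
A' → / A'
A' → B B A'
A' → ε
B → (
B → /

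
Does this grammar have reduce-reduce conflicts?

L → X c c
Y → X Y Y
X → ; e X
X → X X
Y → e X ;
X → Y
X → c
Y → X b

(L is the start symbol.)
Yes — I13: [X → Y .] vs [Y → X Y Y .]

A reduce-reduce conflict occurs when an LR(0) state has two complete items [A → α .] and [B → β .] — both call for a reduction, and with no lookahead the parser cannot choose between them.

Augment with L' → L and build the canonical LR(0) collection (I0 = CLOSURE({[L' → . L]}), then GOTO on every symbol after a dot until no new states appear). It has 18 states:
  I0: { [L → . X c c], [L' → . L], [X → . ; e X], [X → . X X], [X → . Y], [X → . c], [Y → . X Y Y], [Y → . X b], [Y → . e X ;] }  — shift
  I1: { [X → ; . e X] }  — shift
  I2: { [L' → L .] }  — accept
  I3: { [L → X . c c], [X → . ; e X], [X → . X X], [X → . Y], [X → . c], [X → X . X], [Y → . X Y Y], [Y → . X b], [Y → . e X ;], [Y → X . Y Y], [Y → X . b] }  — shift
  I4: { [X → Y .] }  — reduce
  I5: { [X → c .] }  — reduce
  I6: { [X → . ; e X], [X → . X X], [X → . Y], [X → . c], [Y → . X Y Y], [Y → . X b], [Y → . e X ;], [Y → e . X ;] }  — shift
  I7: { [X → . ; e X], [X → . X X], [X → . Y], [X → . c], [X → X . X], [Y → . X Y Y], [Y → . X b], [Y → . e X ;], [Y → X . Y Y], [Y → X . b], [Y → e X . ;] }  — shift
  I8: { [X → ; . e X], [Y → e X ; .] }  — shift, reduce
  I9: { [X → . ; e X], [X → . X X], [X → . Y], [X → . c], [X → X . X], [X → X X .], [Y → . X Y Y], [Y → . X b], [Y → . e X ;], [Y → X . Y Y], [Y → X . b] }  — shift, reduce
  I10: { [X → . ; e X], [X → . X X], [X → . Y], [X → . c], [X → Y .], [Y → . X Y Y], [Y → . X b], [Y → . e X ;], [Y → X Y . Y] }  — shift, reduce
  I11: { [Y → X b .] }  — reduce
  I12: { [X → . ; e X], [X → . X X], [X → . Y], [X → . c], [X → X . X], [Y → . X Y Y], [Y → . X b], [Y → . e X ;], [Y → X . Y Y], [Y → X . b] }  — shift
  I13: { [X → Y .], [Y → X Y Y .] }  — 2 reduces
  I14: { [X → . ; e X], [X → . X X], [X → . Y], [X → . c], [X → ; e . X], [Y → . X Y Y], [Y → . X b], [Y → . e X ;] }  — shift
  I15: { [X → . ; e X], [X → . X X], [X → . Y], [X → . c], [X → ; e X .], [X → X . X], [Y → . X Y Y], [Y → . X b], [Y → . e X ;], [Y → X . Y Y], [Y → X . b] }  — shift, reduce
  I16: { [L → X c . c], [X → c .] }  — shift, reduce
  I17: { [L → X c c .] }  — reduce

I13 contains complete items [X → Y .], [Y → X Y Y .] — reduce-reduce conflict.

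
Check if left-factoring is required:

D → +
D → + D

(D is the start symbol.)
Yes, D has productions with common prefix '+'

Left-factoring is needed when two productions for the same non-terminal
share a common prefix on the right-hand side.

Productions for D:
  D → +
  D → + D

Found common prefix '+' in productions for D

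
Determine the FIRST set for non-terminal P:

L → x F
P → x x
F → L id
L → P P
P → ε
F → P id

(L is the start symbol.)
From P → x x:
  - x is a terminal: add 'x' and stop
From P → ε:
  - ε-production, so ε ∈ FIRST(P)

Collecting: FIRST(P) = { 'x', ε }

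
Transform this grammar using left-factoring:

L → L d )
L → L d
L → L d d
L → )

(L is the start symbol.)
L → L d L'
L' → )
L' → ε
L' → d
L → )

Left-factoring transforms A → αβ₁ | αβ₂ into A → αA' and A' → β₁ | β₂
(α is the longest common prefix among the alternatives). Repeat until
no nonterminal has two alternatives with a common prefix.

Round 1: L has alternatives sharing prefix 'L d'. Introduce L': L → L d L'
  Add: L' → )
  Add: L' → ε
  Add: L' → d

No remaining common prefixes — done.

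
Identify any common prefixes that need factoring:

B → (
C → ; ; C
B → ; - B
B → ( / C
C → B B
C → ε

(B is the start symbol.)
Left-factoring is needed when two productions for the same non-terminal
share a common prefix on the right-hand side.

Productions for B:
  B → (
  B → ; - B
  B → ( / C
Productions for C:
  C → ; ; C
  C → B B
  C → ε

Found common prefix '(' in productions for B

Answer: Yes, B has productions with common prefix '('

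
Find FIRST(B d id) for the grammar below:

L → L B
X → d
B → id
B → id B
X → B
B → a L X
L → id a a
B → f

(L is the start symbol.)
{ 'a', 'f', 'id' }

FIRST sets of the non-terminals involved (from the grammar, by fixed-point iteration):
  FIRST(B) = { 'a', 'f', 'id' }

To compute FIRST(B d id), process the symbols left to right:
Symbol B is a non-terminal. Add FIRST(B) \ {ε} = { 'a', 'f', 'id' }
B is not nullable (ε ∉ FIRST(B)), so stop here.
FIRST(B d id) = { 'a', 'f', 'id' }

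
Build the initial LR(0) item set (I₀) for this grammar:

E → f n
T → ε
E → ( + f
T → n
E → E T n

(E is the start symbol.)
First, augment the grammar with E' → E
I₀ = CLOSURE({ [E' → . E] }):
  [E' → . E] has the dot before E: add [E → . f n], [E → . ( + f], [E → . E T n]
No further items can be added.

I₀ = { [E → . ( + f], [E → . E T n], [E → . f n], [E' → . E] }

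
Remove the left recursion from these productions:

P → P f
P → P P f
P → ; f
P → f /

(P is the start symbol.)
P is directly left-recursive. The standard transformation for
  A → A α₁ | ... | A α_m | β₁ | ... | β_n
is
  A  → β₁ A' | ... | β_n A'
  A' → α₁ A' | ... | α_m A' | ε

P → ; f becomes P → ; f P'
P → f / becomes P → f / P'
P → P f becomes P' → f P'
P → P P f becomes P' → P f P'
Add P' → ε

Resulting grammar:
P → ; f P'
P → f / P'
P' → f P'
P' → P f P'
P' → ε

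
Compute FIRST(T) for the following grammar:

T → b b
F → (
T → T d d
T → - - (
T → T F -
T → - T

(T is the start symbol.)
{ '-', 'b' }

To compute FIRST(T), examine every production with T on the left-hand side, reading each right-hand side left to right until a non-nullable symbol is reached.

From T → b b:
  - b is a terminal: add 'b' and stop
From T → T d d:
  - T is the symbol being defined: contributes nothing new
    T is not nullable, so stop
From T → - - (:
  - '-' is a terminal: add '-' and stop
From T → T F -:
  - T is the symbol being defined: contributes nothing new
    T is not nullable, so stop
From T → - T:
  - '-' is a terminal: add '-' and stop

Collecting: FIRST(T) = { '-', 'b' }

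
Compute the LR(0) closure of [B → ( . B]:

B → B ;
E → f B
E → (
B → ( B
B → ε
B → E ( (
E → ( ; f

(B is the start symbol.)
{ [B → ( . B], [B → . ( B], [B → . B ;], [B → . E ( (], [B → .], [E → . ( ; f], [E → . (], [E → . f B] }

To compute CLOSURE, for each item [A → α.Bβ] where B is a non-terminal, add [B → .γ] for all productions B → γ; repeat for the newly added items until nothing changes.

Start with: [B → ( . B]
  [B → ( . B] has the dot before B: add [B → . B ;], [B → . ( B], [B → .], [B → . E ( (]
  [B → . E ( (] has the dot before E: add [E → . f B], [E → . (], [E → . ( ; f]
No further items can be added.

CLOSURE = { [B → ( . B], [B → . ( B], [B → . B ;], [B → . E ( (], [B → .], [E → . ( ; f], [E → . (], [E → . f B] }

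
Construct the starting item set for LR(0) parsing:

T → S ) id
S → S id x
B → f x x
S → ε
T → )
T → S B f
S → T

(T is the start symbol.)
{ [S → . S id x], [S → . T], [S → .], [T → . )], [T → . S ) id], [T → . S B f], [T' → . T] }

First, augment the grammar with T' → T
I₀ = CLOSURE({ [T' → . T] }):
  [T' → . T] has the dot before T: add [T → . S ) id], [T → . )], [T → . S B f]
  [T → . S ) id] has the dot before S: add [S → . S id x], [S → .], [S → . T]
No further items can be added.

I₀ = { [S → . S id x], [S → . T], [S → .], [T → . )], [T → . S ) id], [T → . S B f], [T' → . T] }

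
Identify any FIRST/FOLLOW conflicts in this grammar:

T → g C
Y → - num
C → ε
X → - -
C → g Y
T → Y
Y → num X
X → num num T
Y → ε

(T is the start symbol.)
No FIRST/FOLLOW conflicts.

A FIRST/FOLLOW conflict occurs when a non-terminal N has a nullable alternative N → β (β ⇒* ε) and another alternative N → α with FIRST(α) ∩ FOLLOW(N) ≠ ∅: on such a lookahead the parser cannot decide between expanding α and letting N vanish via β.

Nullable non-terminals: C, T, Y.
FIRST sets used below: FIRST(Y) = { '-', 'num', ε }

C: nullable alternative(s) C → ε; FOLLOW(C) = { $ }
  C → ε: FIRST \ {ε} = { } — this is the only nullable alternative, skip
  C → g Y: FIRST \ {ε} = { 'g' } — disjoint from FOLLOW(C)

T: nullable alternative(s) T → Y; FOLLOW(T) = { $ }
  T → g C: FIRST \ {ε} = { 'g' } — disjoint from FOLLOW(T)
  T → Y: FIRST \ {ε} = { '-', 'num' } — this is the only nullable alternative, skip

Y: nullable alternative(s) Y → ε; FOLLOW(Y) = { $ }
  Y → - num: FIRST \ {ε} = { '-' } — disjoint from FOLLOW(Y)
  Y → num X: FIRST \ {ε} = { 'num' } — disjoint from FOLLOW(Y)
  Y → ε: FIRST \ {ε} = { } — this is the only nullable alternative, skip

X has no nullable alternative, so no FIRST/FOLLOW check is needed there.

No FIRST/FOLLOW conflicts found.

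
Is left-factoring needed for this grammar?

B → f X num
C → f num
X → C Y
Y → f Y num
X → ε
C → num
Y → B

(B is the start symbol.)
Left-factoring is needed when two productions for the same non-terminal
share a common prefix on the right-hand side.

Productions for C:
  C → f num
  C → num
Productions for X:
  X → C Y
  X → ε
Productions for Y:
  Y → f Y num
  Y → B

No common prefixes found.

Answer: No, left-factoring is not needed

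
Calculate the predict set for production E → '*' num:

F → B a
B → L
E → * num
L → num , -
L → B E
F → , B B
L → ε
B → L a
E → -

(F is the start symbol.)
{ '*' }

PREDICT(E → '*' num) = (FIRST(RHS) \ {ε}) ∪ (FOLLOW(E) if ε ∈ FIRST(RHS), i.e. RHS ⇒* ε)
FIRST('*' num) = { '*' }
ε ∉ FIRST('*' num), so FOLLOW(E) is not added.
PREDICT(E → '*' num) = { '*' }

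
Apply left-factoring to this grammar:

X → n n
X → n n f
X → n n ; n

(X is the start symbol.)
X → n n X'
X' → ε
X' → f
X' → ; n

Left-factoring transforms A → αβ₁ | αβ₂ into A → αA' and A' → β₁ | β₂
(α is the longest common prefix among the alternatives). Repeat until
no nonterminal has two alternatives with a common prefix.

Round 1: X has alternatives sharing prefix 'n n'. Introduce X': X → n n X'
  Add: X' → ε
  Add: X' → f
  Add: X' → ; n

No remaining common prefixes — done.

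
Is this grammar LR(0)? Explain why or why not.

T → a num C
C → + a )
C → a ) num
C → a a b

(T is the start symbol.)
Yes, the grammar is LR(0)

Augment with T' → T and build the canonical LR(0) collection (I0 = CLOSURE({[T' → . T]}), then GOTO on every symbol after a dot until no new states appear). It has 13 states:
  I0: { [T → . a num C], [T' → . T] }  — shift
  I1: { [T' → T .] }  — accept
  I2: { [T → a . num C] }  — shift
  I3: { [C → . + a )], [C → . a ) num], [C → . a a b], [T → a num . C] }  — shift
  I4: { [C → + . a )] }  — shift
  I5: { [T → a num C .] }  — reduce
  I6: { [C → a . ) num], [C → a . a b] }  — shift
  I7: { [C → a ) . num] }  — shift
  I8: { [C → a a . b] }  — shift
  I9: { [C → a a b .] }  — reduce
  I10: { [C → a ) num .] }  — reduce
  I11: { [C → + a . )] }  — shift
  I12: { [C → + a ) .] }  — reduce

Every state is either a pure shift/goto state or contains exactly one complete item and nothing to shift — no conflicts. The grammar is LR(0).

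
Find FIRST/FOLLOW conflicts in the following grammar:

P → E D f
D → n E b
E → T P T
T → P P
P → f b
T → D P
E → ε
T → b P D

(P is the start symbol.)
Yes. E → T P T with FOLLOW(E) on { 'b', 'n' }

Nullable non-terminals: E.
FIRST sets used below: FIRST(T) = { 'b', 'f', 'n' }

E: nullable alternative(s) E → ε; FOLLOW(E) = { 'b', 'n' }
  E → T P T: FIRST \ {ε} = { 'b', 'f', 'n' } — overlaps FOLLOW(E) on { 'b', 'n' }: CONFLICT
  E → ε: FIRST \ {ε} = { } — this is the only nullable alternative, skip

D, P, T have no nullable alternative, so no FIRST/FOLLOW check is needed there.

So the grammar has 1 FIRST/FOLLOW conflict (marked CONFLICT above).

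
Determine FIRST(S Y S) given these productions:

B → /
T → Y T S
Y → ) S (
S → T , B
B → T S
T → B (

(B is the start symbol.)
FIRST sets of the non-terminals involved (from the grammar, by fixed-point iteration):
  FIRST(S) = { ')', '/' }

To compute FIRST(S Y S), process the symbols left to right:
Symbol S is a non-terminal. Add FIRST(S) \ {ε} = { ')', '/' }
S is not nullable (ε ∉ FIRST(S)), so stop here.
FIRST(S Y S) = { ')', '/' }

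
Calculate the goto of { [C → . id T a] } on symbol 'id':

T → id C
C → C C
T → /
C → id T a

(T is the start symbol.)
GOTO(I, 'id') = CLOSURE({ [A → αX.β] : [A → α.Xβ] ∈ I, X = 'id' })

Items with dot before 'id', with the dot advanced:
  [C → . id T a] → [C → id . T a]
Closure of the advanced items:
  [C → id . T a] has the dot before T: add [T → . id C], [T → . /]

GOTO = { [C → id . T a], [T → . /], [T → . id C] }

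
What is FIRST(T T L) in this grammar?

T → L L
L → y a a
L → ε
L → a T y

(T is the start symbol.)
{ 'a', 'y', ε }

FIRST sets of the non-terminals involved (from the grammar, by fixed-point iteration):
  FIRST(T) = { 'a', 'y', ε }
  FIRST(L) = { 'a', 'y', ε }

To compute FIRST(T T L), process the symbols left to right:
Symbol T is a non-terminal. Add FIRST(T) \ {ε} = { 'a', 'y' }
T is nullable (ε ∈ FIRST(T)), continue to the next symbol.
Symbol T is a non-terminal. Add FIRST(T) \ {ε} = { 'a', 'y' }
T is nullable (ε ∈ FIRST(T)), continue to the next symbol.
Symbol L is a non-terminal. Add FIRST(L) \ {ε} = { 'a', 'y' }
L is nullable (ε ∈ FIRST(L)), continue to the next symbol.
All symbols are nullable, so ε is in the result.
FIRST(T T L) = { 'a', 'y', ε }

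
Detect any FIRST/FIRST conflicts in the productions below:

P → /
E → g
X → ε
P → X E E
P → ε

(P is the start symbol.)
A FIRST/FIRST conflict occurs when two productions N → α and N → β for the same non-terminal have FIRST(α) ∩ FIRST(β) ≠ ∅ (with ε ∈ FIRST of a nullable right-hand side, so two nullable alternatives also conflict).

FIRST sets of the non-terminals at (or reachable through a nullable prefix from) the front of some alternative:
  FIRST(X) = { ε }
  FIRST(E) = { 'g' }

Productions for P:
  P → /: FIRST = { '/' }
  P → X E E: FIRST = { 'g' }
  P → ε: FIRST = { ε }
E, X have only one production, so no FIRST/FIRST conflict is possible there.

All alternatives of each non-terminal have pairwise disjoint FIRST sets.

Answer: No FIRST/FIRST conflicts.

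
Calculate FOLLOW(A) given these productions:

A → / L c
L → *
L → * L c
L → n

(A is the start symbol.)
To compute FOLLOW(A), find every occurrence of A on a right-hand side N → α A β: add FIRST(β) \ {ε}, and if β is empty or nullable also add FOLLOW(N). Iterate to a fixed point.

A is the start symbol, so $ ∈ FOLLOW(A).
A does not occur on any right-hand side.

Taking the union: FOLLOW(A) = { $ }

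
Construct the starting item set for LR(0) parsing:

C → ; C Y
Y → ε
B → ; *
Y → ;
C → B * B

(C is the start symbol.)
{ [B → . ; *], [C → . ; C Y], [C → . B * B], [C' → . C] }

First, augment the grammar with C' → C
I₀ = CLOSURE({ [C' → . C] }):
  [C' → . C] has the dot before C: add [C → . ; C Y], [C → . B * B]
  [C → . B * B] has the dot before B: add [B → . ; *]
No further items can be added.

I₀ = { [B → . ; *], [C → . ; C Y], [C → . B * B], [C' → . C] }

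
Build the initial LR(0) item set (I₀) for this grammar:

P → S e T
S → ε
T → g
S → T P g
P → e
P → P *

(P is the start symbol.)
First, augment the grammar with P' → P
I₀ = CLOSURE({ [P' → . P] }):
  [P' → . P] has the dot before P: add [P → . S e T], [P → . e], [P → . P *]
  [P → . S e T] has the dot before S: add [S → .], [S → . T P g]
  [S → . T P g] has the dot before T: add [T → . g]
No further items can be added.

I₀ = { [P → . P *], [P → . S e T], [P → . e], [P' → . P], [S → . T P g], [S → .], [T → . g] }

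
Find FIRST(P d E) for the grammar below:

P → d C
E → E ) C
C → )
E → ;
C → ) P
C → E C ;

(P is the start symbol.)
{ 'd' }

FIRST sets of the non-terminals involved (from the grammar, by fixed-point iteration):
  FIRST(P) = { 'd' }

To compute FIRST(P d E), process the symbols left to right:
Symbol P is a non-terminal. Add FIRST(P) \ {ε} = { 'd' }
P is not nullable (ε ∉ FIRST(P)), so stop here.
FIRST(P d E) = { 'd' }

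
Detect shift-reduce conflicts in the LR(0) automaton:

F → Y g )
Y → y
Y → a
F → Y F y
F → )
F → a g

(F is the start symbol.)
Yes — I4: [Y → a .] vs [F → a . g]

Augment with F' → F and build the canonical LR(0) collection (I0 = CLOSURE({[F' → . F]}), then GOTO on every symbol after a dot until no new states appear). It has 11 states:
  I0: { [F → . )], [F → . Y F y], [F → . Y g )], [F → . a g], [F' → . F], [Y → . a], [Y → . y] }  — shift
  I1: { [F → ) .] }  — reduce
  I2: { [F' → F .] }  — accept
  I3: { [F → . )], [F → . Y F y], [F → . Y g )], [F → . a g], [F → Y . F y], [F → Y . g )], [Y → . a], [Y → . y] }  — shift
  I4: { [F → a . g], [Y → a .] }  — shift, reduce
  I5: { [Y → y .] }  — reduce
  I6: { [F → a g .] }  — reduce
  I7: { [F → Y F . y] }  — shift
  I8: { [F → Y g . )] }  — shift
  I9: { [F → Y g ) .] }  — reduce
  I10: { [F → Y F y .] }  — reduce

I4 contains reduce item [Y → a .] and shift item [F → a . g] — shift-reduce conflict.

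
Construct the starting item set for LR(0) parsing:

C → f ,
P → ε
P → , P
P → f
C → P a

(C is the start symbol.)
{ [C → . P a], [C → . f ,], [C' → . C], [P → . , P], [P → . f], [P → .] }

First, augment the grammar with C' → C
I₀ = CLOSURE({ [C' → . C] }):
  [C' → . C] has the dot before C: add [C → . f ,], [C → . P a]
  [C → . P a] has the dot before P: add [P → .], [P → . , P], [P → . f]
No further items can be added.

I₀ = { [C → . P a], [C → . f ,], [C' → . C], [P → . , P], [P → . f], [P → .] }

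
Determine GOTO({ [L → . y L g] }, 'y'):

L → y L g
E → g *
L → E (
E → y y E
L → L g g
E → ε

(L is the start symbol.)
GOTO(I, 'y') = CLOSURE({ [A → αX.β] : [A → α.Xβ] ∈ I, X = 'y' })

Items with dot before 'y', with the dot advanced:
  [L → . y L g] → [L → y . L g]
Closure of the advanced items:
  [L → y . L g] has the dot before L: add [L → . y L g], [L → . E (], [L → . L g g]
  [L → . E (] has the dot before E: add [E → . g *], [E → . y y E], [E → .]

GOTO = { [E → . g *], [E → . y y E], [E → .], [L → . E (], [L → . L g g], [L → . y L g], [L → y . L g] }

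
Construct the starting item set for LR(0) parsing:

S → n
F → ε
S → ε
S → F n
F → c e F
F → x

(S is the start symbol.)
First, augment the grammar with S' → S
I₀ = CLOSURE({ [S' → . S] }):
  [S' → . S] has the dot before S: add [S → . n], [S → .], [S → . F n]
  [S → . F n] has the dot before F: add [F → .], [F → . c e F], [F → . x]
No further items can be added.

I₀ = { [F → . c e F], [F → . x], [F → .], [S → . F n], [S → . n], [S → .], [S' → . S] }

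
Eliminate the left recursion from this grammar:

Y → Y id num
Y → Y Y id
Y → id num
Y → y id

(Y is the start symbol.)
Y is directly left-recursive. The standard transformation for
  A → A α₁ | ... | A α_m | β₁ | ... | β_n
is
  A  → β₁ A' | ... | β_n A'
  A' → α₁ A' | ... | α_m A' | ε

Y → id num becomes Y → id num Y'
Y → y id becomes Y → y id Y'
Y → Y id num becomes Y' → id num Y'
Y → Y Y id becomes Y' → Y id Y'
Add Y' → ε

Resulting grammar:
Y → id num Y'
Y → y id Y'
Y' → id num Y'
Y' → Y id Y'
Y' → ε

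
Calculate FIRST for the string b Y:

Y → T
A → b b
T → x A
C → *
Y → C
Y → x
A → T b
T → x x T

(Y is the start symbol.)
{ 'b' }

To compute FIRST(b Y), process the symbols left to right:
Symbol b is a terminal. Add 'b' and stop.
FIRST(b Y) = { 'b' }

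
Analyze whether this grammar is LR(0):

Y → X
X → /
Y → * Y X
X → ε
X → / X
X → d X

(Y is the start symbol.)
No. Shift-reduce conflict between [X → .] and [X → . /]

A grammar is LR(0) if no state in the canonical LR(0) collection has:
  - both a shift item (dot before a terminal) and a complete item (shift-reduce conflict), or
  - two or more complete items (reduce-reduce conflict; the accept item [Y' → Y .] counts as a complete item here).

Augment with Y' → Y and build the canonical LR(0) collection (I0 = CLOSURE({[Y' → . Y]}), then GOTO on every symbol after a dot until no new states appear). It has 10 states:
  I0: { [X → . / X], [X → . /], [X → . d X], [X → .], [Y → . * Y X], [Y → . X], [Y' → . Y] }  — shift, reduce
  I1: { [X → . / X], [X → . /], [X → . d X], [X → .], [Y → * . Y X], [Y → . * Y X], [Y → . X] }  — shift, reduce
  I2: { [X → . / X], [X → . /], [X → . d X], [X → .], [X → / . X], [X → / .] }  — shift, 2 reduces
  I3: { [Y → X .] }  — reduce
  I4: { [Y' → Y .] }  — accept
  I5: { [X → . / X], [X → . /], [X → . d X], [X → .], [X → d . X] }  — shift, reduce
  I6: { [X → d X .] }  — reduce
  I7: { [X → / X .] }  — reduce
  I8: { [X → . / X], [X → . /], [X → . d X], [X → .], [Y → * Y . X] }  — shift, reduce
  I9: { [Y → * Y X .] }  — reduce

Conflict in state I0:
  Shift-reduce conflict between [X → .] and [X → . /]
So the grammar is NOT LR(0).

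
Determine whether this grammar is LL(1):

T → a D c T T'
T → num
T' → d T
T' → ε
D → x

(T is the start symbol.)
A grammar is LL(1) if for each non-terminal N with multiple productions, the predict sets of those productions are pairwise disjoint, where PREDICT(N → α) = (FIRST(α) \ {ε}) ∪ (FOLLOW(N) if α ⇒* ε).

Relevant sets:
  FOLLOW(T') = { $, 'd' }

For T:
  PREDICT(T → a D c T T') = { 'a' }
  PREDICT(T → num) = { 'num' }
For T':
  PREDICT(T' → d T) = { 'd' }
  PREDICT(T' → ε) = { $, 'd' }
D has a single production, so nothing to check there.

Conflict found: Predict set conflict for T': { 'd' }
The grammar is NOT LL(1).

Answer: No. Predict set conflict for T': { 'd' }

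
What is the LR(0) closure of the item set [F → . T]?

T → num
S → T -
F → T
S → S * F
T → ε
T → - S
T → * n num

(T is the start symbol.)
{ [F → . T], [T → . * n num], [T → . - S], [T → . num], [T → .] }

Start with: [F → . T]
  [F → . T] has the dot before T: add [T → . num], [T → .], [T → . - S], [T → . * n num]
No further items can be added.

CLOSURE = { [F → . T], [T → . * n num], [T → . - S], [T → . num], [T → .] }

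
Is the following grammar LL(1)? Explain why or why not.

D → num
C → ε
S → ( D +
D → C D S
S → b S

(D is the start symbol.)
No. Predict set conflict for D: { 'num' }

A grammar is LL(1) if for each non-terminal N with multiple productions, the predict sets of those productions are pairwise disjoint, where PREDICT(N → α) = (FIRST(α) \ {ε}) ∪ (FOLLOW(N) if α ⇒* ε).

Relevant sets:
  FIRST(C) = { ε }
  FIRST(D) = { 'num' }

For D:
  PREDICT(D → num) = { 'num' }
  PREDICT(D → C D S) = { 'num' }
For S:
  PREDICT(S → '(' D '+') = { '(' }
  PREDICT(S → b S) = { 'b' }
C has a single production, so nothing to check there.

Conflict found: Predict set conflict for D: { 'num' }
The grammar is NOT LL(1).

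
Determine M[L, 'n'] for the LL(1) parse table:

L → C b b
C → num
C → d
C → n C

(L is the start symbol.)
To find M[L, 'n'], we find productions for L where 'n' is in the predict set (PREDICT(N → α) = (FIRST(α) \ {ε}) ∪ (FOLLOW(N) if α ⇒* ε)).

Relevant sets:
  FIRST(C) = { 'd', 'n', 'num' }

L → C b b: PREDICT = { 'd', 'n', 'num' }
  'n' is in predict set, so this production goes in M[L, 'n']

M[L, 'n'] = L → C b b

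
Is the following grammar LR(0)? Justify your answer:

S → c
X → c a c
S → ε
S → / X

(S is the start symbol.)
No. Shift-reduce conflict between [S → .] and [S → . / X]

Augment with S' → S and build the canonical LR(0) collection (I0 = CLOSURE({[S' → . S]}), then GOTO on every symbol after a dot until no new states appear). It has 8 states:
  I0: { [S → . / X], [S → . c], [S → .], [S' → . S] }  — shift, reduce
  I1: { [S → / . X], [X → . c a c] }  — shift
  I2: { [S' → S .] }  — accept
  I3: { [S → c .] }  — reduce
  I4: { [S → / X .] }  — reduce
  I5: { [X → c . a c] }  — shift
  I6: { [X → c a . c] }  — shift
  I7: { [X → c a c .] }  — reduce

Conflict in state I0:
  Shift-reduce conflict between [S → .] and [S → . / X]
So the grammar is NOT LR(0).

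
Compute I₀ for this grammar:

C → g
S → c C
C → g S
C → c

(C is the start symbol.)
First, augment the grammar with C' → C
I₀ = CLOSURE({ [C' → . C] }):
  [C' → . C] has the dot before C: add [C → . g], [C → . g S], [C → . c]
No further items can be added.

I₀ = { [C → . c], [C → . g S], [C → . g], [C' → . C] }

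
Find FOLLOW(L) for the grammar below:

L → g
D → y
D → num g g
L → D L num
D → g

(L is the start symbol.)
{ $, 'num' }

To compute FOLLOW(L), find every occurrence of L on a right-hand side N → α L β: add FIRST(β) \ {ε}, and if β is empty or nullable also add FOLLOW(N). Iterate to a fixed point.

L is the start symbol, so $ ∈ FOLLOW(L).
In L → D L num: L is followed by num, add FIRST(num) \ {ε} = { 'num' }

Taking the union: FOLLOW(L) = { $, 'num' }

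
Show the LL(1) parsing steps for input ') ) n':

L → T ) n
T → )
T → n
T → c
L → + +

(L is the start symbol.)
LL(1) parsing maintains a stack (initially the start symbol over $) and the input. At each step: if the stack top is a terminal, match it against the current input token; if it is a non-terminal N, replace it with the RHS of M[N, lookahead] (the unique production whose predict set contains the lookahead).

Stack is shown with the top on the left.

Stack    Input    Action
------------------------
L $      ) ) n $  output L → T ) n
T ) n $  ) ) n $  output T → )
) ) n $  ) ) n $  match ')'
) n $    ) n $    match ')'
n $      n $      match 'n'
$        $        accept

The string is accepted.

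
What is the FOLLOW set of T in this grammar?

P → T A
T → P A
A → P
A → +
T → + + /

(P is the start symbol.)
{ '+' }

To compute FOLLOW(T), find every occurrence of T on a right-hand side N → α T β: add FIRST(β) \ {ε}, and if β is empty or nullable also add FOLLOW(N). Iterate to a fixed point.

In P → T A: T is followed by A, add FIRST(A) \ {ε} = { '+' }

Taking the union: FOLLOW(T) = { '+' }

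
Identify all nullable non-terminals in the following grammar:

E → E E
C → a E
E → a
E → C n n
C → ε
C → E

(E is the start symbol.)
{ 'C' }

A non-terminal is nullable if it can derive ε (the empty string): either it has an ε-production, or it has a production whose right-hand side consists entirely of nullable non-terminals.

ε-productions: C → ε
So C is immediately nullable.
No further non-terminal can be added: every production for the remaining non-terminals contains a terminal or a non-nullable non-terminal.
Nullable = { 'C' }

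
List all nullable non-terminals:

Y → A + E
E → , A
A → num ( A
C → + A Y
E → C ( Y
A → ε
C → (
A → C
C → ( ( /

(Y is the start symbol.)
ε-productions: A → ε
So A is immediately nullable.
No further non-terminal can be added: every production for the remaining non-terminals contains a terminal or a non-nullable non-terminal.
Nullable = { 'A' }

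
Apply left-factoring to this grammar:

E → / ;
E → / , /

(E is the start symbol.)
E → / E'
E' → ;
E' → , /

Left-factoring transforms A → αβ₁ | αβ₂ into A → αA' and A' → β₁ | β₂
(α is the longest common prefix among the alternatives). Repeat until
no nonterminal has two alternatives with a common prefix.

Round 1: E has alternatives sharing prefix '/'. Introduce E': E → / E'
  Add: E' → ;
  Add: E' → , /

No remaining common prefixes — done.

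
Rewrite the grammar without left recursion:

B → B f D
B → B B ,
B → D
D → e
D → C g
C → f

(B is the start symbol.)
B is directly left-recursive. The standard transformation for
  A → A α₁ | ... | A α_m | β₁ | ... | β_n
is
  A  → β₁ A' | ... | β_n A'
  A' → α₁ A' | ... | α_m A' | ε

B → D becomes B → D B'
B → B f D becomes B' → f D B'
B → B B , becomes B' → B , B'
Add B' → ε

Productions for other non-terminals are unchanged:
  D → e
  D → C g
  C → f

Resulting grammar:
B → D B'
B' → f D B'
B' → B , B'
B' → ε
D → e
D → C g
C → f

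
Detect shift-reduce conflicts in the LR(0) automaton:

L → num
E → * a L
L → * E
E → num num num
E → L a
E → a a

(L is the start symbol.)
A shift-reduce conflict occurs when an LR(0) state has both:
  - a complete (reduce) item [A → α .] (dot at the end), and
  - a shift item [B → β . c γ] (dot before a terminal).

Augment with L' → L and build the canonical LR(0) collection (I0 = CLOSURE({[L' → . L]}), then GOTO on every symbol after a dot until no new states appear). It has 15 states:
  I0: { [L → . * E], [L → . num], [L' → . L] }  — shift
  I1: { [E → . * a L], [E → . L a], [E → . a a], [E → . num num num], [L → * . E], [L → . * E], [L → . num] }  — shift
  I2: { [L' → L .] }  — accept
  I3: { [L → num .] }  — reduce
  I4: { [E → * . a L], [E → . * a L], [E → . L a], [E → . a a], [E → . num num num], [L → * . E], [L → . * E], [L → . num] }  — shift
  I5: { [L → * E .] }  — reduce
  I6: { [E → L . a] }  — shift
  I7: { [E → a . a] }  — shift
  I8: { [E → num . num num], [L → num .] }  — shift, reduce
  I9: { [E → num num . num] }  — shift
  I10: { [E → num num num .] }  — reduce
  I11: { [E → a a .] }  — reduce
  I12: { [E → L a .] }  — reduce
  I13: { [E → * a . L], [E → a . a], [L → . * E], [L → . num] }  — shift
  I14: { [E → * a L .] }  — reduce

I8 contains reduce item [L → num .] and shift item [E → num . num num] — shift-reduce conflict.

Answer: Yes — I8: [L → num .] vs [E → num . num num]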